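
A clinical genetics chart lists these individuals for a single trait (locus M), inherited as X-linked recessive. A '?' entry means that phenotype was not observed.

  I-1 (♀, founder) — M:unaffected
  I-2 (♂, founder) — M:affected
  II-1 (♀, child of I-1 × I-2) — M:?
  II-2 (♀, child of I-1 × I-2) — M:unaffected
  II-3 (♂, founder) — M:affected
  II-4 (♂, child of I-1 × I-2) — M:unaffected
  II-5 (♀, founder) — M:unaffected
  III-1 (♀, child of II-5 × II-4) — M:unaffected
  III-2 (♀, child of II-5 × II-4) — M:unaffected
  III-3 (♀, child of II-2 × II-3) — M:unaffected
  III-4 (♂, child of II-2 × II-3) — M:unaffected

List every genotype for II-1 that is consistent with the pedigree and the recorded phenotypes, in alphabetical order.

II-1 ∈ {X^MX^m, X^mX^m}

M/I-1 un ·: X^MX^M|X^MX^m
M/I-2 aff ·: X^mY
M/II-1 ? I-1×I-2: X^MX^m|X^mX^m
M/II-2 un I-1×I-2: X^MX^m
M/II-3 aff ·: X^mY
M/II-4 un I-1×I-2: X^MY
M/II-5 un ·: X^MX^M|X^MX^m
M/III-1 un II-5×II-4: X^MX^M|X^MX^m
M/III-2 un II-5×II-4: X^MX^M|X^MX^m
M/III-3 un II-2×II-3: X^MX^m
M/III-4 un II-2×II-3: X^MY
⇒ M over [I-1,I-2,II-1,II-2,II-3,II-4,II-5,III-1,III-2,III-3,III-4]: 15 consistent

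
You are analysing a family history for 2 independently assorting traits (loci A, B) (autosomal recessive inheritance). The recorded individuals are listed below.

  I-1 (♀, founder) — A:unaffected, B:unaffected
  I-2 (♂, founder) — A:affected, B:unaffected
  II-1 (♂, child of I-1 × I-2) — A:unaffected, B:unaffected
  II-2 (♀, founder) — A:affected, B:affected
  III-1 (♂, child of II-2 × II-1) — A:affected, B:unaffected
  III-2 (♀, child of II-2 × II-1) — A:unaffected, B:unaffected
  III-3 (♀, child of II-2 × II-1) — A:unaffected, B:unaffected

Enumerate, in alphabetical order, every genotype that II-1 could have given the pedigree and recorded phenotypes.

A/I-1 un ·: AA|Aa
A/I-2 aff ·: aa
A/II-1 un I-1×I-2: Aa
A/II-2 aff ·: aa
A/III-1 aff II-2×II-1: aa
A/III-2 un II-2×II-1: Aa
A/III-3 un II-2×II-1: Aa
⇒ A over [I-1,I-2,II-1,II-2,III-1,III-2,III-3]: 2 consistent
B/I-1 un ·: BB|Bb
B/I-2 un ·: BB|Bb
B/II-1 un I-1×I-2: BB|Bb
B/II-2 aff ·: bb
B/III-1 un II-2×II-1: Bb
B/III-2 un II-2×II-1: Bb
B/III-3 un II-2×II-1: Bb
⇒ B over [I-1,I-2,II-1,II-2,III-1,III-2,III-3]: 7 consistent

II-1 ∈ {Aa BB, Aa Bb}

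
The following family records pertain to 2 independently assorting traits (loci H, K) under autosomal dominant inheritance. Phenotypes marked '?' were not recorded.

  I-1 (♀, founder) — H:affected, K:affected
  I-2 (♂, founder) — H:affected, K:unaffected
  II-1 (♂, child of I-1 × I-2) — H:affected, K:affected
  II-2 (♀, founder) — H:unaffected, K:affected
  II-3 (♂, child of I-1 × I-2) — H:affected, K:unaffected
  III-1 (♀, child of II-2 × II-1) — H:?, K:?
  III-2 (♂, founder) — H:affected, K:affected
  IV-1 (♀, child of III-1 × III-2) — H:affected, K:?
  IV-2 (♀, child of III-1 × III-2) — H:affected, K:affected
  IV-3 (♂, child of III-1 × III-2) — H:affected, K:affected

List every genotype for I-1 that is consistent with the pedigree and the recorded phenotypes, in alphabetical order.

I-1 ∈ {HH Kk, Hh Kk}

H/I-1 aff ·: Hh|HH
H/I-2 aff ·: Hh|HH
H/II-1 aff I-1×I-2: Hh|HH
H/II-2 un ·: hh
H/II-3 aff I-1×I-2: Hh|HH
H/III-1 ? II-2×II-1: hh|Hh
H/III-2 aff ·: Hh|HH
H/IV-1 aff III-1×III-2: Hh|HH
H/IV-2 aff III-1×III-2: Hh|HH
H/IV-3 aff III-1×III-2: Hh|HH
⇒ H over [I-1,I-2,II-1,II-2,II-3,III-1,III-2,IV-1,IV-2,IV-3]: 220 consistent
K/I-1 aff ·: Kk
K/I-2 un ·: kk
K/II-1 aff I-1×I-2: Kk
K/II-2 aff ·: Kk|KK
K/II-3 un I-1×I-2: kk
K/III-1 ? II-2×II-1: kk|Kk|KK
K/III-2 aff ·: Kk|KK
K/IV-1 ? III-1×III-2: kk|Kk|KK
K/IV-2 aff III-1×III-2: Kk|KK
K/IV-3 aff III-1×III-2: Kk|KK
⇒ K over [I-1,I-2,II-1,II-2,II-3,III-1,III-2,IV-1,IV-2,IV-3]: 61 consistent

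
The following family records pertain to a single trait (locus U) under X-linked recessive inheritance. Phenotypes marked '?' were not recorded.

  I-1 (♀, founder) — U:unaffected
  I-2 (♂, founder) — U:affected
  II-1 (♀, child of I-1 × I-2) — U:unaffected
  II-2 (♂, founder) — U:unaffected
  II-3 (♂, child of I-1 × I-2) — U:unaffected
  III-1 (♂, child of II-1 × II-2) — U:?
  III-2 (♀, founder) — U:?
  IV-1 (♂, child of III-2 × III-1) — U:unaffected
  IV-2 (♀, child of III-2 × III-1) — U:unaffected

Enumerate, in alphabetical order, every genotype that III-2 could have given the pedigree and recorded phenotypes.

U/I-1 un ·: X^UX^U|X^UX^u
U/I-2 aff ·: X^uY
U/II-1 un I-1×I-2: X^UX^u
U/II-2 un ·: X^UY
U/II-3 un I-1×I-2: X^UY
U/III-1 ? II-1×II-2: X^UY|X^uY
U/III-2 ? ·: X^UX^U|X^UX^u
U/IV-1 un III-2×III-1: X^UY
U/IV-2 un III-2×III-1: X^UX^U|X^UX^u
⇒ U over [I-1,I-2,II-1,II-2,II-3,III-1,III-2,IV-1,IV-2]: 10 consistent

III-2 ∈ {X^UX^U, X^UX^u}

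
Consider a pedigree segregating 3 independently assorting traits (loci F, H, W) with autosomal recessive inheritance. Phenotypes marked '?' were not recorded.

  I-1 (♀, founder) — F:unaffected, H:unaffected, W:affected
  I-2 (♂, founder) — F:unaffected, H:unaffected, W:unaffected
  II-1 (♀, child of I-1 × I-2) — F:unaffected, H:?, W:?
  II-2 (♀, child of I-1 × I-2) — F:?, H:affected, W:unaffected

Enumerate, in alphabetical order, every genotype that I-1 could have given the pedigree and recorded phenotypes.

I-1 ∈ {FF Hh ww, Ff Hh ww}

F/I-1 un ·: FF|Ff
F/I-2 un ·: FF|Ff
F/II-1 un I-1×I-2: FF|Ff
F/II-2 ? I-1×I-2: FF|Ff|ff
⇒ F over [I-1,I-2,II-1,II-2]: 15 consistent
H/I-1 un ·: Hh
H/I-2 un ·: Hh
H/II-1 ? I-1×I-2: HH|Hh|hh
H/II-2 aff I-1×I-2: hh
⇒ H over [I-1,I-2,II-1,II-2]: 3 consistent
W/I-1 aff ·: ww
W/I-2 un ·: WW|Ww
W/II-1 ? I-1×I-2: Ww|ww
W/II-2 un I-1×I-2: Ww
⇒ W over [I-1,I-2,II-1,II-2]: 3 consistent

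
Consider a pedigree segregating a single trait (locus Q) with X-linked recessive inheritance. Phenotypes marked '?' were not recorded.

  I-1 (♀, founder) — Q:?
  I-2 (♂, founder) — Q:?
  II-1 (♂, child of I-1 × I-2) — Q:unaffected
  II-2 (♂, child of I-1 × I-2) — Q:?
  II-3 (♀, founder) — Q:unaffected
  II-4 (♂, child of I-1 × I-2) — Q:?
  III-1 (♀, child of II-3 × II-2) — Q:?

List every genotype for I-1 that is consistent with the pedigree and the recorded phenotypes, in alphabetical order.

I-1 ∈ {X^QX^Q, X^QX^q}

Q/I-1 ? ·: X^QX^Q|X^QX^q
Q/I-2 ? ·: X^QY|X^qY
Q/II-1 un I-1×I-2: X^QY
Q/II-2 ? I-1×I-2: X^QY|X^qY
Q/II-3 un ·: X^QX^Q|X^QX^q
Q/II-4 ? I-1×I-2: X^QY|X^qY
Q/III-1 ? II-3×II-2: X^QX^Q|X^QX^q|X^qX^q
⇒ Q over [I-1,I-2,II-1,II-2,II-3,II-4,III-1]: 30 consistent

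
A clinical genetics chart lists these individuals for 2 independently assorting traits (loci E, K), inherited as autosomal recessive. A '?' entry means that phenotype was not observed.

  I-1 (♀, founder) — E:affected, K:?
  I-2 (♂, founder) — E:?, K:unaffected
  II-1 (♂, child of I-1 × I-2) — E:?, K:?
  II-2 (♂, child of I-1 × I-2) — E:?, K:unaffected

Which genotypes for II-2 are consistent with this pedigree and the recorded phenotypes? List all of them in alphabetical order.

E/I-1 aff ·: ee
E/I-2 ? ·: EE|Ee|ee
E/II-1 ? I-1×I-2: Ee|ee
E/II-2 ? I-1×I-2: Ee|ee
⇒ E over [I-1,I-2,II-1,II-2]: 6 consistent
K/I-1 ? ·: KK|Kk|kk
K/I-2 un ·: KK|Kk
K/II-1 ? I-1×I-2: KK|Kk|kk
K/II-2 un I-1×I-2: KK|Kk
⇒ K over [I-1,I-2,II-1,II-2]: 18 consistent

II-2 ∈ {Ee KK, Ee Kk, ee KK, ee Kk}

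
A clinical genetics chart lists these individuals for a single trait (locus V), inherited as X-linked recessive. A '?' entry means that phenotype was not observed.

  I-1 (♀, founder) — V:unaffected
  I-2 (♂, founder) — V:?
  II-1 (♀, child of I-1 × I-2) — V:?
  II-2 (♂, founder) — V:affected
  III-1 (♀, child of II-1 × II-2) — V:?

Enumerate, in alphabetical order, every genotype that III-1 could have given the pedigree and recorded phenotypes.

III-1 ∈ {X^VX^v, X^vX^v}

V/I-1 un ·: X^VX^V|X^VX^v
V/I-2 ? ·: X^VY|X^vY
V/II-1 ? I-1×I-2: X^VX^V|X^VX^v|X^vX^v
V/II-2 aff ·: X^vY
V/III-1 ? II-1×II-2: X^VX^v|X^vX^v
⇒ V over [I-1,I-2,II-1,II-2,III-1]: 9 consistent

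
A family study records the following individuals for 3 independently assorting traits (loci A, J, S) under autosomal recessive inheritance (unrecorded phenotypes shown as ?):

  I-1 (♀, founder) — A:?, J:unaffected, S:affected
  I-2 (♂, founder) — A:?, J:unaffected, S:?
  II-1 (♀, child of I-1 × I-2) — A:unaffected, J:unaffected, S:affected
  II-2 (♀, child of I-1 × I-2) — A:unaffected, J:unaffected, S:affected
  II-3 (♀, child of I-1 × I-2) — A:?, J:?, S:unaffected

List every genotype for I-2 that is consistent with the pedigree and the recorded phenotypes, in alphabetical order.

A/I-1 ? ·: AA|Aa|aa
A/I-2 ? ·: AA|Aa|aa
A/II-1 un I-1×I-2: AA|Aa
A/II-2 un I-1×I-2: AA|Aa
A/II-3 ? I-1×I-2: AA|Aa|aa
⇒ A over [I-1,I-2,II-1,II-2,II-3]: 35 consistent
J/I-1 un ·: JJ|Jj
J/I-2 un ·: JJ|Jj
J/II-1 un I-1×I-2: JJ|Jj
J/II-2 un I-1×I-2: JJ|Jj
J/II-3 ? I-1×I-2: JJ|Jj|jj
⇒ J over [I-1,I-2,II-1,II-2,II-3]: 29 consistent
S/I-1 aff ·: ss
S/I-2 ? ·: Ss
S/II-1 aff I-1×I-2: ss
S/II-2 aff I-1×I-2: ss
S/II-3 un I-1×I-2: Ss
⇒ S over [I-1,I-2,II-1,II-2,II-3]: 1 consistent

I-2 ∈ {AA JJ Ss, AA Jj Ss, Aa JJ Ss, Aa Jj Ss, aa JJ Ss, aa Jj Ss}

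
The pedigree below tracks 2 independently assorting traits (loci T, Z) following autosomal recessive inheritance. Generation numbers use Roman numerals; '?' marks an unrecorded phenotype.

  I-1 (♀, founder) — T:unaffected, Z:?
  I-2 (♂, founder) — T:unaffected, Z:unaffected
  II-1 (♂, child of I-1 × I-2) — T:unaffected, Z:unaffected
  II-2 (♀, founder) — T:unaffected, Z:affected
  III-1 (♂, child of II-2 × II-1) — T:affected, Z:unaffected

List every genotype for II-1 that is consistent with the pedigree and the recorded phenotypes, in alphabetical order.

II-1 ∈ {Tt ZZ, Tt Zz}

T/I-1 un ·: TT|Tt
T/I-2 un ·: TT|Tt
T/II-1 un I-1×I-2: Tt
T/II-2 un ·: Tt
T/III-1 aff II-2×II-1: tt
⇒ T over [I-1,I-2,II-1,II-2,III-1]: 3 consistent
Z/I-1 ? ·: ZZ|Zz|zz
Z/I-2 un ·: ZZ|Zz
Z/II-1 un I-1×I-2: ZZ|Zz
Z/II-2 aff ·: zz
Z/III-1 un II-2×II-1: Zz
⇒ Z over [I-1,I-2,II-1,II-2,III-1]: 9 consistent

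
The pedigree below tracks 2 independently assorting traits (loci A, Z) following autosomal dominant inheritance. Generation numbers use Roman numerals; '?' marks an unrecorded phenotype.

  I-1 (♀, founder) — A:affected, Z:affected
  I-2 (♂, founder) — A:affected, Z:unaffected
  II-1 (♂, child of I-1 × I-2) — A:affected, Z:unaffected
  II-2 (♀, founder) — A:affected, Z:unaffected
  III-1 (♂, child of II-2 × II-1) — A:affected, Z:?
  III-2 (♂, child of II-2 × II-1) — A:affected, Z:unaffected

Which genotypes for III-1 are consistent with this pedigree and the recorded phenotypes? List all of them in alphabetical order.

III-1 ∈ {AA zz, Aa zz}

A/I-1 aff ·: Aa|AA
A/I-2 aff ·: Aa|AA
A/II-1 aff I-1×I-2: Aa|AA
A/II-2 aff ·: Aa|AA
A/III-1 aff II-2×II-1: Aa|AA
A/III-2 aff II-2×II-1: Aa|AA
⇒ A over [I-1,I-2,II-1,II-2,III-1,III-2]: 44 consistent
Z/I-1 aff ·: Zz
Z/I-2 un ·: zz
Z/II-1 un I-1×I-2: zz
Z/II-2 un ·: zz
Z/III-1 ? II-2×II-1: zz
Z/III-2 un II-2×II-1: zz
⇒ Z over [I-1,I-2,II-1,II-2,III-1,III-2]: 1 consistent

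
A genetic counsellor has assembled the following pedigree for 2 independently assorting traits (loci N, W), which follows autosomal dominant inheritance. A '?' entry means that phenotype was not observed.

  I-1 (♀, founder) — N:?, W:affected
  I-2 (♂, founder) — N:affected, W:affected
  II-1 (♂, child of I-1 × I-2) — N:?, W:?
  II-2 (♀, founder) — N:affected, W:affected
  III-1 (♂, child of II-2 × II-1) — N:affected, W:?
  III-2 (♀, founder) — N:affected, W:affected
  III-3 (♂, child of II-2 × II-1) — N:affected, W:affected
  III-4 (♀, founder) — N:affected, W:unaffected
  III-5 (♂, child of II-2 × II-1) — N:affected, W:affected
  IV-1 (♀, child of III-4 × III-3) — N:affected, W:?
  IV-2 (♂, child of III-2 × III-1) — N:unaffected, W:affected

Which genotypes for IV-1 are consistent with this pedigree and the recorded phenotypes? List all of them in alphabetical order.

IV-1 ∈ {NN Ww, NN ww, Nn Ww, Nn ww}

N/I-1 ? ·: nn|Nn|NN
N/I-2 aff ·: Nn|NN
N/II-1 ? I-1×I-2: nn|Nn|NN
N/II-2 aff ·: Nn|NN
N/III-1 aff II-2×II-1: Nn
N/III-2 aff ·: Nn
N/III-3 aff II-2×II-1: Nn|NN
N/III-4 aff ·: Nn|NN
N/III-5 aff II-2×II-1: Nn|NN
N/IV-1 aff III-4×III-3: Nn|NN
N/IV-2 un III-2×III-1: nn
⇒ N over [I-1,I-2,II-1,II-2,III-1,III-2,III-3,III-4,III-5,IV-1,IV-2]: 212 consistent
W/I-1 aff ·: Ww|WW
W/I-2 aff ·: Ww|WW
W/II-1 ? I-1×I-2: ww|Ww|WW
W/II-2 aff ·: Ww|WW
W/III-1 ? II-2×II-1: ww|Ww|WW
W/III-2 aff ·: Ww|WW
W/III-3 aff II-2×II-1: Ww|WW
W/III-4 un ·: ww
W/III-5 aff II-2×II-1: Ww|WW
W/IV-1 ? III-4×III-3: ww|Ww
W/IV-2 aff III-2×III-1: Ww|WW
⇒ W over [I-1,I-2,II-1,II-2,III-1,III-2,III-3,III-4,III-5,IV-1,IV-2]: 488 consistent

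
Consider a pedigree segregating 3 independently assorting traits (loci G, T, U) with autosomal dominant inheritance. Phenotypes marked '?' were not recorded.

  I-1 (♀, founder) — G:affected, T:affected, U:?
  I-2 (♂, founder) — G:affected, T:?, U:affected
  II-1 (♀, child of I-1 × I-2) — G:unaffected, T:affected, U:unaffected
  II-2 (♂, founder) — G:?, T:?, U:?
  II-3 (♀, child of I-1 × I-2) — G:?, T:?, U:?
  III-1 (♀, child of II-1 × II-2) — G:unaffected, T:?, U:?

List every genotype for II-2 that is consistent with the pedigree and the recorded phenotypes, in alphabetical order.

II-2 ∈ {Gg TT UU, Gg TT Uu, Gg TT uu, Gg Tt UU, Gg Tt Uu, Gg Tt uu, Gg tt UU, Gg tt Uu, Gg tt uu, gg TT UU, gg TT Uu, gg TT uu, gg Tt UU, gg Tt Uu, gg Tt uu, gg tt UU, gg tt Uu, gg tt uu}

G/I-1 aff ·: Gg
G/I-2 aff ·: Gg
G/II-1 un I-1×I-2: gg
G/II-2 ? ·: gg|Gg
G/II-3 ? I-1×I-2: gg|Gg|GG
G/III-1 un II-1×II-2: gg
⇒ G over [I-1,I-2,II-1,II-2,II-3,III-1]: 6 consistent
T/I-1 aff ·: Tt|TT
T/I-2 ? ·: tt|Tt|TT
T/II-1 aff I-1×I-2: Tt|TT
T/II-2 ? ·: tt|Tt|TT
T/II-3 ? I-1×I-2: tt|Tt|TT
T/III-1 ? II-1×II-2: tt|Tt|TT
⇒ T over [I-1,I-2,II-1,II-2,II-3,III-1]: 102 consistent
U/I-1 ? ·: uu|Uu
U/I-2 aff ·: Uu
U/II-1 un I-1×I-2: uu
U/II-2 ? ·: uu|Uu|UU
U/II-3 ? I-1×I-2: uu|Uu|UU
U/III-1 ? II-1×II-2: uu|Uu
⇒ U over [I-1,I-2,II-1,II-2,II-3,III-1]: 20 consistent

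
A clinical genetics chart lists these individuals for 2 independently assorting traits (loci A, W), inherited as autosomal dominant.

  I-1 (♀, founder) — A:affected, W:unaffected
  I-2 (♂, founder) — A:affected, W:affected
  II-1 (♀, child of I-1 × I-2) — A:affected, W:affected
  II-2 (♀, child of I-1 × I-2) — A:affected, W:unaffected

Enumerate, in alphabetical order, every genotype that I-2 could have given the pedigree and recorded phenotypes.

I-2 ∈ {AA Ww, Aa Ww}

A/I-1 aff ·: Aa|AA
A/I-2 aff ·: Aa|AA
A/II-1 aff I-1×I-2: Aa|AA
A/II-2 aff I-1×I-2: Aa|AA
⇒ A over [I-1,I-2,II-1,II-2]: 13 consistent
W/I-1 un ·: ww
W/I-2 aff ·: Ww
W/II-1 aff I-1×I-2: Ww
W/II-2 un I-1×I-2: ww
⇒ W over [I-1,I-2,II-1,II-2]: 1 consistent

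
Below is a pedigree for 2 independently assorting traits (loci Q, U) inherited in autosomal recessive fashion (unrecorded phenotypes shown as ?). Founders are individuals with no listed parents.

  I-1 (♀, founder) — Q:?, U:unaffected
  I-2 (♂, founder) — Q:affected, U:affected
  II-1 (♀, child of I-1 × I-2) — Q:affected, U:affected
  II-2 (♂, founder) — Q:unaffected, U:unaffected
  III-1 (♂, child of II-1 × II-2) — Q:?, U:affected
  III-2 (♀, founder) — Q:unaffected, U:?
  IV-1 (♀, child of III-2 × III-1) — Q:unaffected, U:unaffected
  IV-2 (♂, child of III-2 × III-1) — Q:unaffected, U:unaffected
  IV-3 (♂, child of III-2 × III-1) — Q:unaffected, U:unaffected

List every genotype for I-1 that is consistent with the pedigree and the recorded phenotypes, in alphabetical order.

I-1 ∈ {Qq Uu, qq Uu}

Q/I-1 ? ·: Qq|qq
Q/I-2 aff ·: qq
Q/II-1 aff I-1×I-2: qq
Q/II-2 un ·: QQ|Qq
Q/III-1 ? II-1×II-2: Qq|qq
Q/III-2 un ·: QQ|Qq
Q/IV-1 un III-2×III-1: QQ|Qq
Q/IV-2 un III-2×III-1: QQ|Qq
Q/IV-3 un III-2×III-1: QQ|Qq
⇒ Q over [I-1,I-2,II-1,II-2,III-1,III-2,IV-1,IV-2,IV-3]: 68 consistent
U/I-1 un ·: Uu
U/I-2 aff ·: uu
U/II-1 aff I-1×I-2: uu
U/II-2 un ·: Uu
U/III-1 aff II-1×II-2: uu
U/III-2 ? ·: UU|Uu
U/IV-1 un III-2×III-1: Uu
U/IV-2 un III-2×III-1: Uu
U/IV-3 un III-2×III-1: Uu
⇒ U over [I-1,I-2,II-1,II-2,III-1,III-2,IV-1,IV-2,IV-3]: 2 consistent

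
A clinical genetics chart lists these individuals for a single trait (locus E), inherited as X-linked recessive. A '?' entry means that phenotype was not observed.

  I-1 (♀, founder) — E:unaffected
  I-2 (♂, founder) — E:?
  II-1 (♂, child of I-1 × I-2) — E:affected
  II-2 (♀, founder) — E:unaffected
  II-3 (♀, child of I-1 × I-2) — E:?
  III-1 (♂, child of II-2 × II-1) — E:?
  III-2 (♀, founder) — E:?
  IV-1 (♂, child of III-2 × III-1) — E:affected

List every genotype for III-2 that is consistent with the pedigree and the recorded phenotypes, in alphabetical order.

III-2 ∈ {X^EX^e, X^eX^e}

E/I-1 un ·: X^EX^e
E/I-2 ? ·: X^EY|X^eY
E/II-1 aff I-1×I-2: X^eY
E/II-2 un ·: X^EX^E|X^EX^e
E/II-3 ? I-1×I-2: X^EX^E|X^EX^e|X^eX^e
E/III-1 ? II-2×II-1: X^EY|X^eY
E/III-2 ? ·: X^EX^e|X^eX^e
E/IV-1 aff III-2×III-1: X^eY
⇒ E over [I-1,I-2,II-1,II-2,II-3,III-1,III-2,IV-1]: 24 consistent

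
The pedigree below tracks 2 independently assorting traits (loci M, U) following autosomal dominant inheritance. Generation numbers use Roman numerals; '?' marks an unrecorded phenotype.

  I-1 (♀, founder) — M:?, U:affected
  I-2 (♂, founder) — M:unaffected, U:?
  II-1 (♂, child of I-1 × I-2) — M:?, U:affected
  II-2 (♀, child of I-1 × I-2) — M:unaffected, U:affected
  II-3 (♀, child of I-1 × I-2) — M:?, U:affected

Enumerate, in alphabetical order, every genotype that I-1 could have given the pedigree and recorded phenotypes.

M/I-1 ? ·: mm|Mm
M/I-2 un ·: mm
M/II-1 ? I-1×I-2: mm|Mm
M/II-2 un I-1×I-2: mm
M/II-3 ? I-1×I-2: mm|Mm
⇒ M over [I-1,I-2,II-1,II-2,II-3]: 5 consistent
U/I-1 aff ·: Uu|UU
U/I-2 ? ·: uu|Uu|UU
U/II-1 aff I-1×I-2: Uu|UU
U/II-2 aff I-1×I-2: Uu|UU
U/II-3 aff I-1×I-2: Uu|UU
⇒ U over [I-1,I-2,II-1,II-2,II-3]: 27 consistent

I-1 ∈ {Mm UU, Mm Uu, mm UU, mm Uu}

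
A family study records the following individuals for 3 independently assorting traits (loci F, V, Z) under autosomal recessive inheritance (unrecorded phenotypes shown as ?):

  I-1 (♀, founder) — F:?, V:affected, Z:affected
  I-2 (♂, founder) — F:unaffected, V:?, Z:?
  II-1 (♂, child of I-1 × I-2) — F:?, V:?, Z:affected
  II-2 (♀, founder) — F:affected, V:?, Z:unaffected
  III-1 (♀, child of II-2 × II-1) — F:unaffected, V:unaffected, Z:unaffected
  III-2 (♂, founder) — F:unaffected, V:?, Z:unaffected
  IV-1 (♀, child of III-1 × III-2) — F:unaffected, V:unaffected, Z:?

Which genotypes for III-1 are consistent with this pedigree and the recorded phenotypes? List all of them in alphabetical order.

F/I-1 ? ·: FF|Ff|ff
F/I-2 un ·: FF|Ff
F/II-1 ? I-1×I-2: FF|Ff
F/II-2 aff ·: ff
F/III-1 un II-2×II-1: Ff
F/III-2 un ·: FF|Ff
F/IV-1 un III-1×III-2: FF|Ff
⇒ F over [I-1,I-2,II-1,II-2,III-1,III-2,IV-1]: 36 consistent
V/I-1 aff ·: vv
V/I-2 ? ·: VV|Vv|vv
V/II-1 ? I-1×I-2: Vv|vv
V/II-2 ? ·: VV|Vv|vv
V/III-1 un II-2×II-1: VV|Vv
V/III-2 ? ·: VV|Vv|vv
V/IV-1 un III-1×III-2: VV|Vv
⇒ V over [I-1,I-2,II-1,II-2,III-1,III-2,IV-1]: 66 consistent
Z/I-1 aff ·: zz
Z/I-2 ? ·: Zz|zz
Z/II-1 aff I-1×I-2: zz
Z/II-2 un ·: ZZ|Zz
Z/III-1 un II-2×II-1: Zz
Z/III-2 un ·: ZZ|Zz
Z/IV-1 ? III-1×III-2: ZZ|Zz|zz
⇒ Z over [I-1,I-2,II-1,II-2,III-1,III-2,IV-1]: 20 consistent

III-1 ∈ {Ff VV Zz, Ff Vv Zz}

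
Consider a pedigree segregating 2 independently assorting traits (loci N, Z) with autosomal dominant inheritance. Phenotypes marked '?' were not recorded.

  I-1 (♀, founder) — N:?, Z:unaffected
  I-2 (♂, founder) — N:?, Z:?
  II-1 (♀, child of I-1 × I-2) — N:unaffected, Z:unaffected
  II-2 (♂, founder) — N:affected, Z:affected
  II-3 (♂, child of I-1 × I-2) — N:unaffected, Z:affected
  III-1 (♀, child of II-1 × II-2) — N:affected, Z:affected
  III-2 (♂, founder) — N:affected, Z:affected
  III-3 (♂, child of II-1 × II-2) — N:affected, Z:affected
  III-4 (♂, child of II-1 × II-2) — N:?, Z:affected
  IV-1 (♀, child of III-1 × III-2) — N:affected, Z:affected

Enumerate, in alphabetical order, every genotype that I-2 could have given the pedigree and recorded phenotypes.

I-2 ∈ {Nn Zz, nn Zz}

N/I-1 ? ·: nn|Nn
N/I-2 ? ·: nn|Nn
N/II-1 un I-1×I-2: nn
N/II-2 aff ·: Nn|NN
N/II-3 un I-1×I-2: nn
N/III-1 aff II-1×II-2: Nn
N/III-2 aff ·: Nn|NN
N/III-3 aff II-1×II-2: Nn
N/III-4 ? II-1×II-2: nn|Nn
N/IV-1 aff III-1×III-2: Nn|NN
⇒ N over [I-1,I-2,II-1,II-2,II-3,III-1,III-2,III-3,III-4,IV-1]: 48 consistent
Z/I-1 un ·: zz
Z/I-2 ? ·: Zz
Z/II-1 un I-1×I-2: zz
Z/II-2 aff ·: Zz|ZZ
Z/II-3 aff I-1×I-2: Zz
Z/III-1 aff II-1×II-2: Zz
Z/III-2 aff ·: Zz|ZZ
Z/III-3 aff II-1×II-2: Zz
Z/III-4 aff II-1×II-2: Zz
Z/IV-1 aff III-1×III-2: Zz|ZZ
⇒ Z over [I-1,I-2,II-1,II-2,II-3,III-1,III-2,III-3,III-4,IV-1]: 8 consistent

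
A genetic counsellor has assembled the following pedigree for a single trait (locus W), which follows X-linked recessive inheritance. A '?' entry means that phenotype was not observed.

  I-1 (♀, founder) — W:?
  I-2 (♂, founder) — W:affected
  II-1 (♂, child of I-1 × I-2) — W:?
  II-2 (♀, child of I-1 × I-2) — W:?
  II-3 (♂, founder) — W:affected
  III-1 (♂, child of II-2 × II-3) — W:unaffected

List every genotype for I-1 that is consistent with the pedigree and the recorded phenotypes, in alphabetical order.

I-1 ∈ {X^WX^W, X^WX^w}

W/I-1 ? ·: X^WX^W|X^WX^w
W/I-2 aff ·: X^wY
W/II-1 ? I-1×I-2: X^WY|X^wY
W/II-2 ? I-1×I-2: X^WX^w
W/II-3 aff ·: X^wY
W/III-1 un II-2×II-3: X^WY
⇒ W over [I-1,I-2,II-1,II-2,II-3,III-1]: 3 consistent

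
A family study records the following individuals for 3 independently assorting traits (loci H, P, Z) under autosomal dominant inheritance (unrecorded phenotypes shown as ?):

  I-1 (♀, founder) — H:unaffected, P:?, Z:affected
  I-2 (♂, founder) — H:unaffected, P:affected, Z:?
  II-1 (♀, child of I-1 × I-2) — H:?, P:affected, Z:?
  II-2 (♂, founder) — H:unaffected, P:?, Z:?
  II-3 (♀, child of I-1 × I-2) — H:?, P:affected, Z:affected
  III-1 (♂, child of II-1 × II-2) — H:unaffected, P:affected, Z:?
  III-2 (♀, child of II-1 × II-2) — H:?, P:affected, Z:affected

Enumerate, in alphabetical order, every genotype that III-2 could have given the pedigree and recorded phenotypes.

III-2 ∈ {hh PP ZZ, hh PP Zz, hh Pp ZZ, hh Pp Zz}

H/I-1 un ·: hh
H/I-2 un ·: hh
H/II-1 ? I-1×I-2: hh
H/II-2 un ·: hh
H/II-3 ? I-1×I-2: hh
H/III-1 un II-1×II-2: hh
H/III-2 ? II-1×II-2: hh
⇒ H over [I-1,I-2,II-1,II-2,II-3,III-1,III-2]: 1 consistent
P/I-1 ? ·: pp|Pp|PP
P/I-2 aff ·: Pp|PP
P/II-1 aff I-1×I-2: Pp|PP
P/II-2 ? ·: pp|Pp|PP
P/II-3 aff I-1×I-2: Pp|PP
P/III-1 aff II-1×II-2: Pp|PP
P/III-2 aff II-1×II-2: Pp|PP
⇒ P over [I-1,I-2,II-1,II-2,II-3,III-1,III-2]: 114 consistent
Z/I-1 aff ·: Zz|ZZ
Z/I-2 ? ·: zz|Zz|ZZ
Z/II-1 ? I-1×I-2: zz|Zz|ZZ
Z/II-2 ? ·: zz|Zz|ZZ
Z/II-3 aff I-1×I-2: Zz|ZZ
Z/III-1 ? II-1×II-2: zz|Zz|ZZ
Z/III-2 aff II-1×II-2: Zz|ZZ
⇒ Z over [I-1,I-2,II-1,II-2,II-3,III-1,III-2]: 147 consistent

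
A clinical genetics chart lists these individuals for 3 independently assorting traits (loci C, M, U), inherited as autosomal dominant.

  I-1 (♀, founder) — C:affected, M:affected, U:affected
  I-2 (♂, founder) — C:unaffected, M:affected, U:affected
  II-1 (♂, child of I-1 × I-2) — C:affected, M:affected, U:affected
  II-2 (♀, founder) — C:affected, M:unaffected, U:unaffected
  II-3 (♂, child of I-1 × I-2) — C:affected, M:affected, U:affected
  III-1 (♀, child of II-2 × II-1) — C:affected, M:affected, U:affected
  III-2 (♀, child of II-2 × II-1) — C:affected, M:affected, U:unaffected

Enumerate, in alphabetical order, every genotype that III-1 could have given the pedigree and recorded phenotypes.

III-1 ∈ {CC Mm Uu, Cc Mm Uu}

C/I-1 aff ·: Cc|CC
C/I-2 un ·: cc
C/II-1 aff I-1×I-2: Cc
C/II-2 aff ·: Cc|CC
C/II-3 aff I-1×I-2: Cc
C/III-1 aff II-2×II-1: Cc|CC
C/III-2 aff II-2×II-1: Cc|CC
⇒ C over [I-1,I-2,II-1,II-2,II-3,III-1,III-2]: 16 consistent
M/I-1 aff ·: Mm|MM
M/I-2 aff ·: Mm|MM
M/II-1 aff I-1×I-2: Mm|MM
M/II-2 un ·: mm
M/II-3 aff I-1×I-2: Mm|MM
M/III-1 aff II-2×II-1: Mm
M/III-2 aff II-2×II-1: Mm
⇒ M over [I-1,I-2,II-1,II-2,II-3,III-1,III-2]: 13 consistent
U/I-1 aff ·: Uu|UU
U/I-2 aff ·: Uu|UU
U/II-1 aff I-1×I-2: Uu
U/II-2 un ·: uu
U/II-3 aff I-1×I-2: Uu|UU
U/III-1 aff II-2×II-1: Uu
U/III-2 un II-2×II-1: uu
⇒ U over [I-1,I-2,II-1,II-2,II-3,III-1,III-2]: 6 consistent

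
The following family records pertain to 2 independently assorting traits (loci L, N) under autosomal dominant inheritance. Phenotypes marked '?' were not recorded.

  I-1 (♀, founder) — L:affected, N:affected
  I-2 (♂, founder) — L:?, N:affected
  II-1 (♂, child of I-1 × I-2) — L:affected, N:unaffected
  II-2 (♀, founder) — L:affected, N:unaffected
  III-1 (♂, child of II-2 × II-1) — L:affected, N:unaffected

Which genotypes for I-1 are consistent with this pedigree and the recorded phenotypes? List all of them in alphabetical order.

I-1 ∈ {LL Nn, Ll Nn}

L/I-1 aff ·: Ll|LL
L/I-2 ? ·: ll|Ll|LL
L/II-1 aff I-1×I-2: Ll|LL
L/II-2 aff ·: Ll|LL
L/III-1 aff II-2×II-1: Ll|LL
⇒ L over [I-1,I-2,II-1,II-2,III-1]: 32 consistent
N/I-1 aff ·: Nn
N/I-2 aff ·: Nn
N/II-1 un I-1×I-2: nn
N/II-2 un ·: nn
N/III-1 un II-2×II-1: nn
⇒ N over [I-1,I-2,II-1,II-2,III-1]: 1 consistent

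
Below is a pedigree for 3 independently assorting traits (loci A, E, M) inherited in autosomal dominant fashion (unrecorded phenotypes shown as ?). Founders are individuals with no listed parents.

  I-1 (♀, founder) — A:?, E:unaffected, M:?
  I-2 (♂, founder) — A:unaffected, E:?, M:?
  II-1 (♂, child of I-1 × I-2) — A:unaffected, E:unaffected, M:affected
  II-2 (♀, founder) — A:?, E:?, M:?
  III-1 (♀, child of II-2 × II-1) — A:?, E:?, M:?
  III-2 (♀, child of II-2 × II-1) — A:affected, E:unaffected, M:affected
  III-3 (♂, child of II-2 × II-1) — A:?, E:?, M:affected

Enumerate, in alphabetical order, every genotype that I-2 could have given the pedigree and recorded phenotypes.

I-2 ∈ {aa Ee MM, aa Ee Mm, aa Ee mm, aa ee MM, aa ee Mm, aa ee mm}

A/I-1 ? ·: aa|Aa
A/I-2 un ·: aa
A/II-1 un I-1×I-2: aa
A/II-2 ? ·: Aa|AA
A/III-1 ? II-2×II-1: aa|Aa
A/III-2 aff II-2×II-1: Aa
A/III-3 ? II-2×II-1: aa|Aa
⇒ A over [I-1,I-2,II-1,II-2,III-1,III-2,III-3]: 10 consistent
E/I-1 un ·: ee
E/I-2 ? ·: ee|Ee
E/II-1 un I-1×I-2: ee
E/II-2 ? ·: ee|Ee
E/III-1 ? II-2×II-1: ee|Ee
E/III-2 un II-2×II-1: ee
E/III-3 ? II-2×II-1: ee|Ee
⇒ E over [I-1,I-2,II-1,II-2,III-1,III-2,III-3]: 10 consistent
M/I-1 ? ·: mm|Mm|MM
M/I-2 ? ·: mm|Mm|MM
M/II-1 aff I-1×I-2: Mm|MM
M/II-2 ? ·: mm|Mm|MM
M/III-1 ? II-2×II-1: mm|Mm|MM
M/III-2 aff II-2×II-1: Mm|MM
M/III-3 aff II-2×II-1: Mm|MM
⇒ M over [I-1,I-2,II-1,II-2,III-1,III-2,III-3]: 194 consistent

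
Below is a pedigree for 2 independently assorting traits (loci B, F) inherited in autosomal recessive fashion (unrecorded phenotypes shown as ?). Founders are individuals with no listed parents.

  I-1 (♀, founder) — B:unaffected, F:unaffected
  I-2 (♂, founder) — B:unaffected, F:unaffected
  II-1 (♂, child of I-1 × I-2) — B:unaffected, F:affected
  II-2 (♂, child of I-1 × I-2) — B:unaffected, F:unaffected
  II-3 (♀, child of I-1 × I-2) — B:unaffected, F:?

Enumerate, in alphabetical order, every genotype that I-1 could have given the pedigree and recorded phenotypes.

B/I-1 un ·: BB|Bb
B/I-2 un ·: BB|Bb
B/II-1 un I-1×I-2: BB|Bb
B/II-2 un I-1×I-2: BB|Bb
B/II-3 un I-1×I-2: BB|Bb
⇒ B over [I-1,I-2,II-1,II-2,II-3]: 25 consistent
F/I-1 un ·: Ff
F/I-2 un ·: Ff
F/II-1 aff I-1×I-2: ff
F/II-2 un I-1×I-2: FF|Ff
F/II-3 ? I-1×I-2: FF|Ff|ff
⇒ F over [I-1,I-2,II-1,II-2,II-3]: 6 consistent

I-1 ∈ {BB Ff, Bb Ff}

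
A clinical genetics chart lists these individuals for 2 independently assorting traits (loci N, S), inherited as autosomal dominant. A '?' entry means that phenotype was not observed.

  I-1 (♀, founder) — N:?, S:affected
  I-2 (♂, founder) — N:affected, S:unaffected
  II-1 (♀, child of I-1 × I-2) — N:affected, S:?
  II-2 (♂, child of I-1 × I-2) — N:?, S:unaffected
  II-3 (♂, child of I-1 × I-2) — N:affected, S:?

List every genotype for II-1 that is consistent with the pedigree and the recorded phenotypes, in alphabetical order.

N/I-1 ? ·: nn|Nn|NN
N/I-2 aff ·: Nn|NN
N/II-1 aff I-1×I-2: Nn|NN
N/II-2 ? I-1×I-2: nn|Nn|NN
N/II-3 aff I-1×I-2: Nn|NN
⇒ N over [I-1,I-2,II-1,II-2,II-3]: 32 consistent
S/I-1 aff ·: Ss
S/I-2 un ·: ss
S/II-1 ? I-1×I-2: ss|Ss
S/II-2 un I-1×I-2: ss
S/II-3 ? I-1×I-2: ss|Ss
⇒ S over [I-1,I-2,II-1,II-2,II-3]: 4 consistent

II-1 ∈ {NN Ss, NN ss, Nn Ss, Nn ss}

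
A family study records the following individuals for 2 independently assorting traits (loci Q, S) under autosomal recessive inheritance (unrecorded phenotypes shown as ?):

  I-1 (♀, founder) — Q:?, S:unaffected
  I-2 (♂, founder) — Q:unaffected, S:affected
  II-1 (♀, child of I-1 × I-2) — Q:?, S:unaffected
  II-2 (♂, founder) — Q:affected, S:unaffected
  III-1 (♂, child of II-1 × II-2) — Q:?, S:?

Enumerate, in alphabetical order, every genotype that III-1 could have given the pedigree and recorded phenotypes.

III-1 ∈ {Qq SS, Qq Ss, Qq ss, qq SS, qq Ss, qq ss}

Q/I-1 ? ·: QQ|Qq|qq
Q/I-2 un ·: QQ|Qq
Q/II-1 ? I-1×I-2: QQ|Qq|qq
Q/II-2 aff ·: qq
Q/III-1 ? II-1×II-2: Qq|qq
⇒ Q over [I-1,I-2,II-1,II-2,III-1]: 16 consistent
S/I-1 un ·: SS|Ss
S/I-2 aff ·: ss
S/II-1 un I-1×I-2: Ss
S/II-2 un ·: SS|Ss
S/III-1 ? II-1×II-2: SS|Ss|ss
⇒ S over [I-1,I-2,II-1,II-2,III-1]: 10 consistent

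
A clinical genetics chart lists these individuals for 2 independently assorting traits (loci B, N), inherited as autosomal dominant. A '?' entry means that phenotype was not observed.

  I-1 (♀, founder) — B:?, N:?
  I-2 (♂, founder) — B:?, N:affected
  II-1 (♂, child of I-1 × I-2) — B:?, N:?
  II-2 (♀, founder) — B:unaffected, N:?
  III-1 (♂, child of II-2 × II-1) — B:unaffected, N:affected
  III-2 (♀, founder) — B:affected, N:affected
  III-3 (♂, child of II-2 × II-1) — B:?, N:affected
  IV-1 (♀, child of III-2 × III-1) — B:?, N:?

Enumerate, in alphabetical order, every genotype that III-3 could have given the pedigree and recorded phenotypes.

B/I-1 ? ·: bb|Bb|BB
B/I-2 ? ·: bb|Bb|BB
B/II-1 ? I-1×I-2: bb|Bb
B/II-2 un ·: bb
B/III-1 un II-2×II-1: bb
B/III-2 aff ·: Bb|BB
B/III-3 ? II-2×II-1: bb|Bb
B/IV-1 ? III-2×III-1: bb|Bb
⇒ B over [I-1,I-2,II-1,II-2,III-1,III-2,III-3,IV-1]: 54 consistent
N/I-1 ? ·: nn|Nn|NN
N/I-2 aff ·: Nn|NN
N/II-1 ? I-1×I-2: nn|Nn|NN
N/II-2 ? ·: nn|Nn|NN
N/III-1 aff II-2×II-1: Nn|NN
N/III-2 aff ·: Nn|NN
N/III-3 aff II-2×II-1: Nn|NN
N/IV-1 ? III-2×III-1: nn|Nn|NN
⇒ N over [I-1,I-2,II-1,II-2,III-1,III-2,III-3,IV-1]: 301 consistent

III-3 ∈ {Bb NN, Bb Nn, bb NN, bb Nn}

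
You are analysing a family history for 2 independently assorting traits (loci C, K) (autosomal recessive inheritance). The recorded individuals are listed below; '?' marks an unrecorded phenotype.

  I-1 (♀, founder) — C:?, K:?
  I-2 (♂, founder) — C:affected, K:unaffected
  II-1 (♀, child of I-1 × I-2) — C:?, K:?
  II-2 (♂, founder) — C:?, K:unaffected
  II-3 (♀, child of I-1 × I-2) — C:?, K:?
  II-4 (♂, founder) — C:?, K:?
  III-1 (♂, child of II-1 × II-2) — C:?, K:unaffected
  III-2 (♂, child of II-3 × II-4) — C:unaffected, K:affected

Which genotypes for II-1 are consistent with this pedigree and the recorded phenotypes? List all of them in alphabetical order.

II-1 ∈ {Cc KK, Cc Kk, Cc kk, cc KK, cc Kk, cc kk}

C/I-1 ? ·: CC|Cc|cc
C/I-2 aff ·: cc
C/II-1 ? I-1×I-2: Cc|cc
C/II-2 ? ·: CC|Cc|cc
C/II-3 ? I-1×I-2: Cc|cc
C/II-4 ? ·: CC|Cc|cc
C/III-1 ? II-1×II-2: CC|Cc|cc
C/III-2 un II-3×II-4: CC|Cc
⇒ C over [I-1,I-2,II-1,II-2,II-3,II-4,III-1,III-2]: 120 consistent
K/I-1 ? ·: KK|Kk|kk
K/I-2 un ·: KK|Kk
K/II-1 ? I-1×I-2: KK|Kk|kk
K/II-2 un ·: KK|Kk
K/II-3 ? I-1×I-2: Kk|kk
K/II-4 ? ·: Kk|kk
K/III-1 un II-1×II-2: KK|Kk
K/III-2 aff II-3×II-4: kk
⇒ K over [I-1,I-2,II-1,II-2,II-3,II-4,III-1,III-2]: 96 consistent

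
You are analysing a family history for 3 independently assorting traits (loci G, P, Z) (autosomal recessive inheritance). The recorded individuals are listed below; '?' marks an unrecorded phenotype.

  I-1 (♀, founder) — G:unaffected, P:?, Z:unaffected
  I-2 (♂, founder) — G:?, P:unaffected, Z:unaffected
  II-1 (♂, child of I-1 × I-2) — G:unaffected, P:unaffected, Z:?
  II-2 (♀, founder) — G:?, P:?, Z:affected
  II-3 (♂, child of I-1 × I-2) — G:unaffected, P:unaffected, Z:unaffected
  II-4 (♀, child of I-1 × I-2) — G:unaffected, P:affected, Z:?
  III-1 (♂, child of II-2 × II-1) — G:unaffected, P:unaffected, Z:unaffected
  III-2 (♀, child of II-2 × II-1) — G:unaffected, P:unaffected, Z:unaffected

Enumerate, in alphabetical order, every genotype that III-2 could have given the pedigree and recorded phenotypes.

III-2 ∈ {GG PP Zz, GG Pp Zz, Gg PP Zz, Gg Pp Zz}

G/I-1 un ·: GG|Gg
G/I-2 ? ·: GG|Gg|gg
G/II-1 un I-1×I-2: GG|Gg
G/II-2 ? ·: GG|Gg|gg
G/II-3 un I-1×I-2: GG|Gg
G/II-4 un I-1×I-2: GG|Gg
G/III-1 un II-2×II-1: GG|Gg
G/III-2 un II-2×II-1: GG|Gg
⇒ G over [I-1,I-2,II-1,II-2,II-3,II-4,III-1,III-2]: 204 consistent
P/I-1 ? ·: Pp|pp
P/I-2 un ·: Pp
P/II-1 un I-1×I-2: PP|Pp
P/II-2 ? ·: PP|Pp|pp
P/II-3 un I-1×I-2: PP|Pp
P/II-4 aff I-1×I-2: pp
P/III-1 un II-2×II-1: PP|Pp
P/III-2 un II-2×II-1: PP|Pp
⇒ P over [I-1,I-2,II-1,II-2,II-3,II-4,III-1,III-2]: 39 consistent
Z/I-1 un ·: ZZ|Zz
Z/I-2 un ·: ZZ|Zz
Z/II-1 ? I-1×I-2: ZZ|Zz
Z/II-2 aff ·: zz
Z/II-3 un I-1×I-2: ZZ|Zz
Z/II-4 ? I-1×I-2: ZZ|Zz|zz
Z/III-1 un II-2×II-1: Zz
Z/III-2 un II-2×II-1: Zz
⇒ Z over [I-1,I-2,II-1,II-2,II-3,II-4,III-1,III-2]: 29 consistent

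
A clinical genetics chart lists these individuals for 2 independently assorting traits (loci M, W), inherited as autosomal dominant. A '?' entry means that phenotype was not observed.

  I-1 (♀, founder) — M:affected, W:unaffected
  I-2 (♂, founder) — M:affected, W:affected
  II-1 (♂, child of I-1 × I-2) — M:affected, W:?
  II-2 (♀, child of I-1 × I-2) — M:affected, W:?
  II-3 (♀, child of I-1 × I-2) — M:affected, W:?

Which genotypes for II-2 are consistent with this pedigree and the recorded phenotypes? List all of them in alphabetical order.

II-2 ∈ {MM Ww, MM ww, Mm Ww, Mm ww}

M/I-1 aff ·: Mm|MM
M/I-2 aff ·: Mm|MM
M/II-1 aff I-1×I-2: Mm|MM
M/II-2 aff I-1×I-2: Mm|MM
M/II-3 aff I-1×I-2: Mm|MM
⇒ M over [I-1,I-2,II-1,II-2,II-3]: 25 consistent
W/I-1 un ·: ww
W/I-2 aff ·: Ww|WW
W/II-1 ? I-1×I-2: ww|Ww
W/II-2 ? I-1×I-2: ww|Ww
W/II-3 ? I-1×I-2: ww|Ww
⇒ W over [I-1,I-2,II-1,II-2,II-3]: 9 consistent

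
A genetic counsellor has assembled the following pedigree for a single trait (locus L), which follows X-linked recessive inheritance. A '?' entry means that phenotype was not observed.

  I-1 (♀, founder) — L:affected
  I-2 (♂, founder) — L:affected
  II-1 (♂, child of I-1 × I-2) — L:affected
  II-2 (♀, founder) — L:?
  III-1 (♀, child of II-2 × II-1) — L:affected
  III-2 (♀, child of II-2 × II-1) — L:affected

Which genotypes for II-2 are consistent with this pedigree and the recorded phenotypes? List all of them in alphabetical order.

L/I-1 aff ·: X^lX^l
L/I-2 aff ·: X^lY
L/II-1 aff I-1×I-2: X^lY
L/II-2 ? ·: X^LX^l|X^lX^l
L/III-1 aff II-2×II-1: X^lX^l
L/III-2 aff II-2×II-1: X^lX^l
⇒ L over [I-1,I-2,II-1,II-2,III-1,III-2]: 2 consistent

II-2 ∈ {X^LX^l, X^lX^l}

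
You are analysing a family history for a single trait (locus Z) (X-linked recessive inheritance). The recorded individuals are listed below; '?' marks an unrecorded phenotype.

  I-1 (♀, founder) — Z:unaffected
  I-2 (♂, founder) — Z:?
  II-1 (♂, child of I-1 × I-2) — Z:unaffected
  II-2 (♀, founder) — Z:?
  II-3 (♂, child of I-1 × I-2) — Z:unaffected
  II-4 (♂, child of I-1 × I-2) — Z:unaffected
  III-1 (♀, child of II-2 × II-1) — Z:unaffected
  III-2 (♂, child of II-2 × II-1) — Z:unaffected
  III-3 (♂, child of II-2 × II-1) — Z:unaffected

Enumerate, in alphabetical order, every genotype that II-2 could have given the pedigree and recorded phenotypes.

Z/I-1 un ·: X^ZX^Z|X^ZX^z
Z/I-2 ? ·: X^ZY|X^zY
Z/II-1 un I-1×I-2: X^ZY
Z/II-2 ? ·: X^ZX^Z|X^ZX^z
Z/II-3 un I-1×I-2: X^ZY
Z/II-4 un I-1×I-2: X^ZY
Z/III-1 un II-2×II-1: X^ZX^Z|X^ZX^z
Z/III-2 un II-2×II-1: X^ZY
Z/III-3 un II-2×II-1: X^ZY
⇒ Z over [I-1,I-2,II-1,II-2,II-3,II-4,III-1,III-2,III-3]: 12 consistent

II-2 ∈ {X^ZX^Z, X^ZX^z}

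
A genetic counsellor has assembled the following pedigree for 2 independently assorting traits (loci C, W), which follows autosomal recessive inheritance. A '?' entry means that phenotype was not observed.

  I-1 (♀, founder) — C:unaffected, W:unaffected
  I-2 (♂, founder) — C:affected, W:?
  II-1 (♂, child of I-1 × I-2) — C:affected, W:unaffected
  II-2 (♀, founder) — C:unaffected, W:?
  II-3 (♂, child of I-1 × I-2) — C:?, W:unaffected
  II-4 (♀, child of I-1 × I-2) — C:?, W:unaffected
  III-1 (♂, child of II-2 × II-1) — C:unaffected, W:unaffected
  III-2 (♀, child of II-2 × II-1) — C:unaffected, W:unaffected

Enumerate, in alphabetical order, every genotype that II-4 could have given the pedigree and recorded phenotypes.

II-4 ∈ {Cc WW, Cc Ww, cc WW, cc Ww}

C/I-1 un ·: Cc
C/I-2 aff ·: cc
C/II-1 aff I-1×I-2: cc
C/II-2 un ·: CC|Cc
C/II-3 ? I-1×I-2: Cc|cc
C/II-4 ? I-1×I-2: Cc|cc
C/III-1 un II-2×II-1: Cc
C/III-2 un II-2×II-1: Cc
⇒ C over [I-1,I-2,II-1,II-2,II-3,II-4,III-1,III-2]: 8 consistent
W/I-1 un ·: WW|Ww
W/I-2 ? ·: WW|Ww|ww
W/II-1 un I-1×I-2: WW|Ww
W/II-2 ? ·: WW|Ww|ww
W/II-3 un I-1×I-2: WW|Ww
W/II-4 un I-1×I-2: WW|Ww
W/III-1 un II-2×II-1: WW|Ww
W/III-2 un II-2×II-1: WW|Ww
⇒ W over [I-1,I-2,II-1,II-2,II-3,II-4,III-1,III-2]: 204 consistent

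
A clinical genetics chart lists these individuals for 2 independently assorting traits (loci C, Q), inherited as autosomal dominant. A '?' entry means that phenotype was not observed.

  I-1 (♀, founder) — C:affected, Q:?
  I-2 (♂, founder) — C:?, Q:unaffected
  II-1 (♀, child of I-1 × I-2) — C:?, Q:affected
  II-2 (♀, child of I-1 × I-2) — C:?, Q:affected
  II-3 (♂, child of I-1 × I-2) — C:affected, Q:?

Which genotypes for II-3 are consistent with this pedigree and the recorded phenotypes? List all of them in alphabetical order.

C/I-1 aff ·: Cc|CC
C/I-2 ? ·: cc|Cc|CC
C/II-1 ? I-1×I-2: cc|Cc|CC
C/II-2 ? I-1×I-2: cc|Cc|CC
C/II-3 aff I-1×I-2: Cc|CC
⇒ C over [I-1,I-2,II-1,II-2,II-3]: 40 consistent
Q/I-1 ? ·: Qq|QQ
Q/I-2 un ·: qq
Q/II-1 aff I-1×I-2: Qq
Q/II-2 aff I-1×I-2: Qq
Q/II-3 ? I-1×I-2: qq|Qq
⇒ Q over [I-1,I-2,II-1,II-2,II-3]: 3 consistent

II-3 ∈ {CC Qq, CC qq, Cc Qq, Cc qq}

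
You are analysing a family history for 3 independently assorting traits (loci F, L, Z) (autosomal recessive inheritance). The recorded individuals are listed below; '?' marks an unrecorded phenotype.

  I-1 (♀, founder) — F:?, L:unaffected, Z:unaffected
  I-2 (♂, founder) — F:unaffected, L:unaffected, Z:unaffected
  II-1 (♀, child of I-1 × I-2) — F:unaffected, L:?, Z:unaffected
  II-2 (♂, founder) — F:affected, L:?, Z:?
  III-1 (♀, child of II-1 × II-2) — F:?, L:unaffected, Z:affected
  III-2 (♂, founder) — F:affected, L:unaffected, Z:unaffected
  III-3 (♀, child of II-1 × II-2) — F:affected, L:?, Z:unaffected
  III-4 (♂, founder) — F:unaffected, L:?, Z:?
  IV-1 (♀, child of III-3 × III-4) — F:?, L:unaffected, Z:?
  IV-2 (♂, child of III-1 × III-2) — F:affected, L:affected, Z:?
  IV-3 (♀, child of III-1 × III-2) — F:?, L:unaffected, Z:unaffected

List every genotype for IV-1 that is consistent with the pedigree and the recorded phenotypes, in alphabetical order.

F/I-1 ? ·: FF|Ff|ff
F/I-2 un ·: FF|Ff
F/II-1 un I-1×I-2: Ff
F/II-2 aff ·: ff
F/III-1 ? II-1×II-2: Ff|ff
F/III-2 aff ·: ff
F/III-3 aff II-1×II-2: ff
F/III-4 un ·: FF|Ff
F/IV-1 ? III-3×III-4: Ff|ff
F/IV-2 aff III-1×III-2: ff
F/IV-3 ? III-1×III-2: Ff|ff
⇒ F over [I-1,I-2,II-1,II-2,III-1,III-2,III-3,III-4,IV-1,IV-2,IV-3]: 45 consistent
L/I-1 un ·: LL|Ll
L/I-2 un ·: LL|Ll
L/II-1 ? I-1×I-2: LL|Ll|ll
L/II-2 ? ·: LL|Ll|ll
L/III-1 un II-1×II-2: Ll
L/III-2 un ·: Ll
L/III-3 ? II-1×II-2: LL|Ll|ll
L/III-4 ? ·: LL|Ll|ll
L/IV-1 un III-3×III-4: LL|Ll
L/IV-2 aff III-1×III-2: ll
L/IV-3 un III-1×III-2: LL|Ll
⇒ L over [I-1,I-2,II-1,II-2,III-1,III-2,III-3,III-4,IV-1,IV-2,IV-3]: 298 consistent
Z/I-1 un ·: ZZ|Zz
Z/I-2 un ·: ZZ|Zz
Z/II-1 un I-1×I-2: Zz
Z/II-2 ? ·: Zz|zz
Z/III-1 aff II-1×II-2: zz
Z/III-2 un ·: ZZ|Zz
Z/III-3 un II-1×II-2: ZZ|Zz
Z/III-4 ? ·: ZZ|Zz|zz
Z/IV-1 ? III-3×III-4: ZZ|Zz|zz
Z/IV-2 ? III-1×III-2: Zz|zz
Z/IV-3 un III-1×III-2: Zz
⇒ Z over [I-1,I-2,II-1,II-2,III-1,III-2,III-3,III-4,IV-1,IV-2,IV-3]: 162 consistent

IV-1 ∈ {Ff LL ZZ, Ff LL Zz, Ff LL zz, Ff Ll ZZ, Ff Ll Zz, Ff Ll zz, ff LL ZZ, ff LL Zz, ff LL zz, ff Ll ZZ, ff Ll Zz, ff Ll zz}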